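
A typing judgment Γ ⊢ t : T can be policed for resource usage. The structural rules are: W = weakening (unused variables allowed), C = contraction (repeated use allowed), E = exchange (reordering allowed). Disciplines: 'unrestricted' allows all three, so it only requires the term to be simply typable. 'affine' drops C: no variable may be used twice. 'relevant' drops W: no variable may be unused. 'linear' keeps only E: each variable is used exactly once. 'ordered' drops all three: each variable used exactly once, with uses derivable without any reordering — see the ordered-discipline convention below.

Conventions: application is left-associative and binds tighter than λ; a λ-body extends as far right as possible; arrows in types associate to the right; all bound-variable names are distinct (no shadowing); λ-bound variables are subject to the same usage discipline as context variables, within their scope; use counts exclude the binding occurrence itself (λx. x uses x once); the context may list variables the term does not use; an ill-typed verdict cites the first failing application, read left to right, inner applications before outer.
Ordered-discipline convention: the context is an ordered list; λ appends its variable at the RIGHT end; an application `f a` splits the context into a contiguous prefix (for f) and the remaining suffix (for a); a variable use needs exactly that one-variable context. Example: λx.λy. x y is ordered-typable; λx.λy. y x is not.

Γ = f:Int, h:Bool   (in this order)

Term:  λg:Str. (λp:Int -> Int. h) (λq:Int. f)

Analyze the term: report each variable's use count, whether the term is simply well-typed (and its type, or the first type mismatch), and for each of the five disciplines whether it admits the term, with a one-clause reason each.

variable uses: f: 1; h: 1; g (bound): 0; p (bound): 0; q (bound): 0
use order (left to right): h, f
typing: well-typed — term : Str -> Bool
ordered: ✗, g, p, q never used (weakening)
linear: ✗, g, p, q never used (weakening)
affine: ✓, none of f, h, g, p, q used more than once
relevant: ✗, g, p, q never used (weakening)
unrestricted: ✓, type-checks (Str -> Bool) and nothing is barred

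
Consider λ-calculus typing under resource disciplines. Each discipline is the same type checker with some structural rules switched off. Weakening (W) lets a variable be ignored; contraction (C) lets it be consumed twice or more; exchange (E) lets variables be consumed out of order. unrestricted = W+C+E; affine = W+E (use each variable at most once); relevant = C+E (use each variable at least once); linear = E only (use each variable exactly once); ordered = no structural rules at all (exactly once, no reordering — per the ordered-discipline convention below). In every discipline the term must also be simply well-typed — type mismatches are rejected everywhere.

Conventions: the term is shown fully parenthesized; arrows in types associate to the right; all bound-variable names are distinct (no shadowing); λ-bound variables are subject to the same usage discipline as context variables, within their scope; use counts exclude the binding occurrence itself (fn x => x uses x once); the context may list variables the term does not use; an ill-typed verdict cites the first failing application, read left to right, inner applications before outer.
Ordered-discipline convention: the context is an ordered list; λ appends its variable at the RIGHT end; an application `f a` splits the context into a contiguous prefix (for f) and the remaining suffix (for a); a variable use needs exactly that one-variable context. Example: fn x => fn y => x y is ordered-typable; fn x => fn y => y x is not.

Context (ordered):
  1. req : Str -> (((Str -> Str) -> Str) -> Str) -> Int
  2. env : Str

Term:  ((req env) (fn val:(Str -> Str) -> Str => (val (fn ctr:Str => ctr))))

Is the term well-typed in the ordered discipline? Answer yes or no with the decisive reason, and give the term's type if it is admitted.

yes — req, env, val, ctr: once each, no exchange needed; term : Int
usage: req ×1, env ×1, val [bound] ×1, ctr [bound] ×1
use order (left to right): req, env, val, ctr
typing: the term checks, with type Int
per-discipline verdicts: ordered ✓ · linear ✓ · affine ✓ · relevant ✓ · unrestricted ✓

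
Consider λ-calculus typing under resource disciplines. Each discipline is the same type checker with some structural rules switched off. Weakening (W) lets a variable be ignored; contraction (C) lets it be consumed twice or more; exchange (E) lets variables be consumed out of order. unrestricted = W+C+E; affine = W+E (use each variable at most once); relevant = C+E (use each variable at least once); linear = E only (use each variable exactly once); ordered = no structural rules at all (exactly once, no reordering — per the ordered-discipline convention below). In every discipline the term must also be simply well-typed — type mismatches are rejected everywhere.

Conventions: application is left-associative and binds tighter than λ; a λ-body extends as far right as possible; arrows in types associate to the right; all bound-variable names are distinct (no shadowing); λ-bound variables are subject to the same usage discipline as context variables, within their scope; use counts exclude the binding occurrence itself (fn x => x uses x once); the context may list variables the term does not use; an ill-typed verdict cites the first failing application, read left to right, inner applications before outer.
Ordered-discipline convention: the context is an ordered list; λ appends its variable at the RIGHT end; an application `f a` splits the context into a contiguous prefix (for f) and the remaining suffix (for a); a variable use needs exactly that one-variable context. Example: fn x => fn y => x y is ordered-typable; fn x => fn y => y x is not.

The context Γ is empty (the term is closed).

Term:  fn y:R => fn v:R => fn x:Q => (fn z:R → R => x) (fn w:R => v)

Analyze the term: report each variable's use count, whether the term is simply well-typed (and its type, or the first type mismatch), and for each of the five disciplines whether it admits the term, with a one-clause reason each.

variable uses: y [bound] ×0; v [bound] ×1; x [bound] ×1; z [bound] ×0; w [bound] ×0
uses in reading order: x, v
typing: ✓ — R → R → Q → Q
ordered ✗ (needs weakening: y, z, w unused)
linear ✗ (needs weakening: y, z, w unused)
affine ✓ (none of y, v, x, z, w used more than once)
relevant ✗ (needs weakening: y, z, w unused)
unrestricted ✓ (well-typed at R → R → Q → Q; no restrictions here)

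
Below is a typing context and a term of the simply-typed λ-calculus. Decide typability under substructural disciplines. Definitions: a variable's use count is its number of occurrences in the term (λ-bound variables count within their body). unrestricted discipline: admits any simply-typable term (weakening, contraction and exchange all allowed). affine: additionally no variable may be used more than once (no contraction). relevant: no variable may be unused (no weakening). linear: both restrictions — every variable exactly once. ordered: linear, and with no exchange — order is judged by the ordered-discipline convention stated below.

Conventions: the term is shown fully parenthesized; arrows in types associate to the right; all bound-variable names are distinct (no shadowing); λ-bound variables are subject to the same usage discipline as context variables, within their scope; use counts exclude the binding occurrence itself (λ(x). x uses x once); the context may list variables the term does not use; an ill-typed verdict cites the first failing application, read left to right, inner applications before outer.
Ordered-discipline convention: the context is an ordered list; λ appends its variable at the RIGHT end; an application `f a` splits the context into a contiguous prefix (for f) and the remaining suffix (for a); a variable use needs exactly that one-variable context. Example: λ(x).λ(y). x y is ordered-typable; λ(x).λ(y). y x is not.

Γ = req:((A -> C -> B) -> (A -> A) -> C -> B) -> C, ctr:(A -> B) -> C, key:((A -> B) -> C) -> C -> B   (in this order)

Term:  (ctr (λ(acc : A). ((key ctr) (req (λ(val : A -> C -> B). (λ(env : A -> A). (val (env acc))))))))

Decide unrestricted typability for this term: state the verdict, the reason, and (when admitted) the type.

yes — simply typable at C; W, C, E all held; term : C
usage: req: 1×; ctr: 2×; key: 1×; acc (bound): 1×; val (bound): 1×; env (bound): 1×
order of uses: ctr, key, ctr, req, val, env, acc
typing: well-typed at C
across the five disciplines: ordered ✗ | linear ✗ | affine ✗ | relevant ✓ | unrestricted ✓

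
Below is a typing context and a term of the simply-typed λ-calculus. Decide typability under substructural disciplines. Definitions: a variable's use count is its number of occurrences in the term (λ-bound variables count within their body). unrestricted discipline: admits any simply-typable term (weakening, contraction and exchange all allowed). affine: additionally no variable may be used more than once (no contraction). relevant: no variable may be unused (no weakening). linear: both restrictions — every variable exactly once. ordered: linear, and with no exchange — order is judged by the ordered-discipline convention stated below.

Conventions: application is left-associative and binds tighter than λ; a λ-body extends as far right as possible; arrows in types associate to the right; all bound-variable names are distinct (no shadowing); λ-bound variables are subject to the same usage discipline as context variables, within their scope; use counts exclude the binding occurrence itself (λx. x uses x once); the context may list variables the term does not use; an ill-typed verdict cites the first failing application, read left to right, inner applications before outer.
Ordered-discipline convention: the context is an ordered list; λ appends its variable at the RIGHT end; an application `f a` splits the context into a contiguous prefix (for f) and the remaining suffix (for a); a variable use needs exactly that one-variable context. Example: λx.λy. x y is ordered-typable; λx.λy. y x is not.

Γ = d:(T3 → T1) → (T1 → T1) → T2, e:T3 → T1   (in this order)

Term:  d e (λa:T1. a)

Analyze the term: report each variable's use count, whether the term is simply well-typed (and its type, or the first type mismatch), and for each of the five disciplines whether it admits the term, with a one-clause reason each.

variable uses: d ×1, e ×1, a (bound) ×1
use order (left to right): d, e, a
typing: ✓ — T2
ordered: ✓ — d, e, a once each; derivable with no W/C/E
linear: ✓ — single use per variable (d, e, a)
affine: ✓ — d, e, a: no repeats, contraction unneeded
relevant: ✓ — none of d, e, a goes unused
unrestricted: ✓ — simply typable at T2; W, C, E all held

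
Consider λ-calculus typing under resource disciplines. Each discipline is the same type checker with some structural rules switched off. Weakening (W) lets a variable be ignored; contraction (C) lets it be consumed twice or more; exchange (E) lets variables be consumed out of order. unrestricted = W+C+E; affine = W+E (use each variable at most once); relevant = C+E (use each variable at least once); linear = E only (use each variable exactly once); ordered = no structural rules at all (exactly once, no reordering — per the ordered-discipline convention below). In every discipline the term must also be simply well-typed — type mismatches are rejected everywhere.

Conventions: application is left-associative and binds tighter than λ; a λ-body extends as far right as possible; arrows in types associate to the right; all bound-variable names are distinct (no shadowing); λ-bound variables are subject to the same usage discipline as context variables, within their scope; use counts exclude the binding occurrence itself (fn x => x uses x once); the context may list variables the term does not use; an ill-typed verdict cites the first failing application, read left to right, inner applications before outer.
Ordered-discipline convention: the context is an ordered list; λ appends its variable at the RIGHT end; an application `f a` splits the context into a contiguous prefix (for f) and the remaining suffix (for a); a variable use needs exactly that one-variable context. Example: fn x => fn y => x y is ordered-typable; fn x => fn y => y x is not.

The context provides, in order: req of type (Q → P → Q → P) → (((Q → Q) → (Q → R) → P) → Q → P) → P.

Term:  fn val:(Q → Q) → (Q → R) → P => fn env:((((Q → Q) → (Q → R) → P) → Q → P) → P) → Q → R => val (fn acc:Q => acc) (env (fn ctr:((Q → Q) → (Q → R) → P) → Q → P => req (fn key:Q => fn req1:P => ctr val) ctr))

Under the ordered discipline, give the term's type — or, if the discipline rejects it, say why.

not well-typed under ordered — uses contraction: val ×2, ctr ×2; needs weakening: key, req1 unused
use counts: req=1, val (bound)=2, env (bound)=1, acc (bound)=1, ctr (bound)=2, key (bound)=0, req1 (bound)=0
left-to-right use order: val, acc, env, req, ctr, val, ctr
typing: well-typed — term : ((Q → Q) → (Q → R) → P) → (((((Q → Q) → (Q → R) → P) → Q → P) → P) → Q → R) → P
all disciplines: ordered ✗, linear ✗, affine ✗, relevant ✗, unrestricted ✓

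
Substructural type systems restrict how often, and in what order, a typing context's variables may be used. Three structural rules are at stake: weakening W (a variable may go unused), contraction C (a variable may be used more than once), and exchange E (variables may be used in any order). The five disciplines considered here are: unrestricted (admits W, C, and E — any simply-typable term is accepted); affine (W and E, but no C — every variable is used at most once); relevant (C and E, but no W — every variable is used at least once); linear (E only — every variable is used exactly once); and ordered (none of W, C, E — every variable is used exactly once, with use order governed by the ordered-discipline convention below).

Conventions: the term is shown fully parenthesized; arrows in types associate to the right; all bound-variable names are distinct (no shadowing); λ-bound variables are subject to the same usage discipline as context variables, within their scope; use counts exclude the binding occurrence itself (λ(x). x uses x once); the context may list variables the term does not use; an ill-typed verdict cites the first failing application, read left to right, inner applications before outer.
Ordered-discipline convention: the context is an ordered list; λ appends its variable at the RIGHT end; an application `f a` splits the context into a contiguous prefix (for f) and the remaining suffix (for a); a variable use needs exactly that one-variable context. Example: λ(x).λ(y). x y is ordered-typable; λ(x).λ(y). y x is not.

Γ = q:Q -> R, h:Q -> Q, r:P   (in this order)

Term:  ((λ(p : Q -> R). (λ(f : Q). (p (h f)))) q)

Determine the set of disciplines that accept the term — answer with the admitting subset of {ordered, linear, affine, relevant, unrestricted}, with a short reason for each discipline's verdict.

admitted by: affine, unrestricted
use counts: q: 1×, h: 1×, r: 0×, p (λ-bound): 1×, f (λ-bound): 1×
left-to-right use order: p, h, f, q
typing: ✓ — Q -> R
ordered ✗ (r left unused)
linear ✗ (r left unused)
affine ✓ (q, h, r, p, f: no repeats, contraction unneeded)
relevant ✗ (r left unused)
unrestricted ✓ (typability at Q -> R is all that's needed)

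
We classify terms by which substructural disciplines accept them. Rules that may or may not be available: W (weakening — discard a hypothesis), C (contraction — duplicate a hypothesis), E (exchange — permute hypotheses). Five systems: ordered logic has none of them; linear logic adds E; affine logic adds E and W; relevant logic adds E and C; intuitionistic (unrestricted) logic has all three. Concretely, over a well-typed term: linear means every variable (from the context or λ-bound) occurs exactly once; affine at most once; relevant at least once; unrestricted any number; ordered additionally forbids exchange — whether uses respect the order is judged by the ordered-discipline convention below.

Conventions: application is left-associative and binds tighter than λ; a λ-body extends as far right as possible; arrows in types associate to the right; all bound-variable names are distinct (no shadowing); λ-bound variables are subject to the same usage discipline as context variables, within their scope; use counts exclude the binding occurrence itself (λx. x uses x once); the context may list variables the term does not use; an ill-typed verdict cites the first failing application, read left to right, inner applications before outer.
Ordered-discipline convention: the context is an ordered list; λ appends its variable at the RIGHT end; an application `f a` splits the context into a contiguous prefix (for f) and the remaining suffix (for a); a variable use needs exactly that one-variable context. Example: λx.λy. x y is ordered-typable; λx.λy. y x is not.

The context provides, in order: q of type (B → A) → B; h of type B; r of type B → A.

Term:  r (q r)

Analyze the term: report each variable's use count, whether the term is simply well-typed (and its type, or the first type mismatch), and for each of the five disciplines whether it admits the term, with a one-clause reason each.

variable uses: q: 1×, h: 0×, r: 2×
uses in reading order: r, q, r
typing: well-typed at A
ordered ✗ (r ×2 used more than once (contraction); h never used (weakening))
linear ✗ (r ×2 used more than once (contraction); h never used (weakening))
affine ✗ (r ×2 used more than once (contraction))
relevant ✗ (h never used (weakening))
unrestricted ✓ (typability at A is all that's needed)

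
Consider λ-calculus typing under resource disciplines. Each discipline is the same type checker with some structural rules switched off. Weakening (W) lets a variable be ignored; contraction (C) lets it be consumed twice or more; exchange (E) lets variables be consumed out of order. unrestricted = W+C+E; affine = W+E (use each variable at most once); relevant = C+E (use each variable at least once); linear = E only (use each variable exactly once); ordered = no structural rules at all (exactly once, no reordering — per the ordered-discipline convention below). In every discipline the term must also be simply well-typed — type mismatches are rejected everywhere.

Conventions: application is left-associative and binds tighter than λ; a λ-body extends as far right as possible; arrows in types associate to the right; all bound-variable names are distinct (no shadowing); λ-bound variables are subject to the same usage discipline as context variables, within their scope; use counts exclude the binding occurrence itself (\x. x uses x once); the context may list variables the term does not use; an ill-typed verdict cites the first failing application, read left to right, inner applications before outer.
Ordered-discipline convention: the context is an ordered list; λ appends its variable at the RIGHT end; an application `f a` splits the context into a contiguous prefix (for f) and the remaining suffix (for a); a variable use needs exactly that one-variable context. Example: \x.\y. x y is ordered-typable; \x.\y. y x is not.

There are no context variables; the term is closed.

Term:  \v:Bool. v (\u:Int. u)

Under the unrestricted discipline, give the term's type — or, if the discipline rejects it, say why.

not well-typed under unrestricted — not simply typable
usage: v (λ-bound)=1, u (λ-bound)=1
order of uses: v, u
typing: ill-typed: applying a non-function (Bool)
summary: ordered ✗, linear ✗, affine ✗, relevant ✗, unrestricted ✗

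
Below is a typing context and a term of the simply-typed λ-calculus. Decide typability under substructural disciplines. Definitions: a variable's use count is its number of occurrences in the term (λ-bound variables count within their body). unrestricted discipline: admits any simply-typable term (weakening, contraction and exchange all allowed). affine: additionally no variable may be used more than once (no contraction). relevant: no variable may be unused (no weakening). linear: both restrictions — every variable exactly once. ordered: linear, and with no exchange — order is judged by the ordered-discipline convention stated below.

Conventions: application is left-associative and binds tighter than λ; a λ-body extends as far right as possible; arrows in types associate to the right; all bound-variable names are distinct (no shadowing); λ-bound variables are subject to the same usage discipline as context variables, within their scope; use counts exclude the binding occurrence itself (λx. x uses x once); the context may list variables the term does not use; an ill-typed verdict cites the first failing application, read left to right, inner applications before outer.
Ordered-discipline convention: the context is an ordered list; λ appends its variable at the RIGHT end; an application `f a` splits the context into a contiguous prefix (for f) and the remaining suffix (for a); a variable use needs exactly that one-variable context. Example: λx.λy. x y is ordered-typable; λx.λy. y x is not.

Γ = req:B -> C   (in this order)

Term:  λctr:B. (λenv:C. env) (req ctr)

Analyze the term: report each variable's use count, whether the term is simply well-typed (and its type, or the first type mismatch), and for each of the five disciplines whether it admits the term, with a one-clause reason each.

usage: req: 1, ctr (bound): 1, env (bound): 1
use order (left to right): env, req, ctr
typing: well-typed — term : B -> C
ordered ✓ (req, ctr, env: once each, no exchange needed)
linear ✓ (exactly-once usage across req, ctr, env)
affine ✓ (req, ctr, env: no repeats, contraction unneeded)
relevant ✓ (none of req, ctr, env goes unused)
unrestricted ✓ (simply typable at B -> C; W, C, E all held)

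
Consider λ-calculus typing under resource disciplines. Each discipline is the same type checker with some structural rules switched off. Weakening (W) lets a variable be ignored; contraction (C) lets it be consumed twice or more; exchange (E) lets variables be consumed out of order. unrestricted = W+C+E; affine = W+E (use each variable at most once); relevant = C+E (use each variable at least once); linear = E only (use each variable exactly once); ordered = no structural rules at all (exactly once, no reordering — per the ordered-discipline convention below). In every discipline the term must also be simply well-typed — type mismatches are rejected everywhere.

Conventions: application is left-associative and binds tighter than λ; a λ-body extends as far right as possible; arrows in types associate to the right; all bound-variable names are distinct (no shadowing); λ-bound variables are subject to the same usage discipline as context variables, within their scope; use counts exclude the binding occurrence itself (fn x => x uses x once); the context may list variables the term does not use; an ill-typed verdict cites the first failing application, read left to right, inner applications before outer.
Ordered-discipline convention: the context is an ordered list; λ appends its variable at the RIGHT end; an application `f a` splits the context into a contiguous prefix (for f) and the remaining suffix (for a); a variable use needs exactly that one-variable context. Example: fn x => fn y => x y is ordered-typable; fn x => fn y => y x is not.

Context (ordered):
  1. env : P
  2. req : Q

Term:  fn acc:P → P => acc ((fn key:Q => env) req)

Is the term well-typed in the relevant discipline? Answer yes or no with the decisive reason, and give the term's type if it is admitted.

no — needs weakening: key unused
usage: env ×1; req ×1; acc (λ-bound) ×1; key (λ-bound) ×0
uses in reading order: acc, env, req
typing: well-typed at (P → P) → P
all disciplines: ordered ✗, linear ✗, affine ✓, relevant ✗, unrestricted ✓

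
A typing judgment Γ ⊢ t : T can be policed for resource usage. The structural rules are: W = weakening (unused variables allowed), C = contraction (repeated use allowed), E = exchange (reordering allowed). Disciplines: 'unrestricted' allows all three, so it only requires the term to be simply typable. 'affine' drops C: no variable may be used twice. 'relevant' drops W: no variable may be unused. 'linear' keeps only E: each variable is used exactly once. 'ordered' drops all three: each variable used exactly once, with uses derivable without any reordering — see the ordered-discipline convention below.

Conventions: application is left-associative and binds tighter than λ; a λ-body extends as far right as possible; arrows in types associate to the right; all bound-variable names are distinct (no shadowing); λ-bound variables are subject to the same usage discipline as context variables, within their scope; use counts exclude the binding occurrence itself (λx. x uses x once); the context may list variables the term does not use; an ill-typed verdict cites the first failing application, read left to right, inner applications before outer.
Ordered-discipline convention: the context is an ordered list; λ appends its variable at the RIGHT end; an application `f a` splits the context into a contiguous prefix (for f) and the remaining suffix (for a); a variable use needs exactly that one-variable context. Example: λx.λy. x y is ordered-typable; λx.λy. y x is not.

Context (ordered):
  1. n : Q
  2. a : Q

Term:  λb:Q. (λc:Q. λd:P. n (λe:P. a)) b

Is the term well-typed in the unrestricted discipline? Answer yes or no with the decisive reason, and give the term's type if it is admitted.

no — fails simple typing
usage: n: 1×, a: 1×, b [bound]: 1×, c [bound]: 0×, d [bound]: 0×, e [bound]: 0×
order of uses: n, a, b
typing: ill-typed: applying a non-function (Q)
summary: ordered ✗ | linear ✗ | affine ✗ | relevant ✗ | unrestricted ✗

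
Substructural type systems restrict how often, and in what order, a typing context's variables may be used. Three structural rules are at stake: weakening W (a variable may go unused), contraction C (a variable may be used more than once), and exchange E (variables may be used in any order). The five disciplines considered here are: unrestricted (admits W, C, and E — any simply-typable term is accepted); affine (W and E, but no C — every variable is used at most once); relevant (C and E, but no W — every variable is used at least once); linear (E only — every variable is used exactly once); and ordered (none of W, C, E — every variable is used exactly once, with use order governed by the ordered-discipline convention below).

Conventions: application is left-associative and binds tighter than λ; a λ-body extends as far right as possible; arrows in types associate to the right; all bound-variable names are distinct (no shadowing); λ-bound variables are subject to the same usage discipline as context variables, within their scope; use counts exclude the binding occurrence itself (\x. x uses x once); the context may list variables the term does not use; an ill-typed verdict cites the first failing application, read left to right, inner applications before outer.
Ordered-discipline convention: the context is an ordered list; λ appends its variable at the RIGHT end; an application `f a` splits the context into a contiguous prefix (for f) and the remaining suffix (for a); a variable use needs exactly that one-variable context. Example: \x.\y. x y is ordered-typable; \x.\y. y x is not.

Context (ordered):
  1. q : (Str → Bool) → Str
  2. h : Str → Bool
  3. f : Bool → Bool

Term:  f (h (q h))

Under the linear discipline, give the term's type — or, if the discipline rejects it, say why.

not well-typed under linear — needs contraction — h ×2
use counts: q=1, h=2, f=1
left-to-right use order: f, h, q, h
typing: ✓ — Bool
all disciplines: ordered ✗; linear ✗; affine ✗; relevant ✓; unrestricted ✓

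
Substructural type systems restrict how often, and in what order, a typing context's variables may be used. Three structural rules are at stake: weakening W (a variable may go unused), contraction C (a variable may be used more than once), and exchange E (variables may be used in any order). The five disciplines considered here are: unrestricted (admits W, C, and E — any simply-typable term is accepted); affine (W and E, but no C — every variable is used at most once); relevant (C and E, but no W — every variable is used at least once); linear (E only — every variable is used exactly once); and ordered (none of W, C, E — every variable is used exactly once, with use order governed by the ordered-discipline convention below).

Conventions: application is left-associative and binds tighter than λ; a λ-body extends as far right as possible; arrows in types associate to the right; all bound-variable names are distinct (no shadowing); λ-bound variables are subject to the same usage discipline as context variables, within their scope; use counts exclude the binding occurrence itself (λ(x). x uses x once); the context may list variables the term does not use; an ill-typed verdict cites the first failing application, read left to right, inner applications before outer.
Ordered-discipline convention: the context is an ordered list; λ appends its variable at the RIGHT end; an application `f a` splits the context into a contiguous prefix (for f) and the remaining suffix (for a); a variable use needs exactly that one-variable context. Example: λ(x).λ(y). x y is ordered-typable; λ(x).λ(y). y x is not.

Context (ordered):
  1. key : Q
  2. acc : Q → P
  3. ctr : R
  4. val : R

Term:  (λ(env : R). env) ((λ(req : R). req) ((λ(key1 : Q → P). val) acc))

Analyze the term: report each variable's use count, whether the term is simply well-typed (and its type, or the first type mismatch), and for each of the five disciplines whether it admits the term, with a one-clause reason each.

counts: key: 0; acc: 1; ctr: 0; val: 1; env (λ-bound): 1; req (λ-bound): 1; key1 (λ-bound): 0
use order (left to right): env, req, val, acc
typing: the term checks, with type R
ordered: ✗, unused: key, ctr, key1 — weakening required
linear: ✗, unused: key, ctr, key1 — weakening required
affine: ✓, at most one use each (key, acc, ctr, val, env, req, key1)
relevant: ✗, unused: key, ctr, key1 — weakening required
unrestricted: ✓, typability at R is all that's needed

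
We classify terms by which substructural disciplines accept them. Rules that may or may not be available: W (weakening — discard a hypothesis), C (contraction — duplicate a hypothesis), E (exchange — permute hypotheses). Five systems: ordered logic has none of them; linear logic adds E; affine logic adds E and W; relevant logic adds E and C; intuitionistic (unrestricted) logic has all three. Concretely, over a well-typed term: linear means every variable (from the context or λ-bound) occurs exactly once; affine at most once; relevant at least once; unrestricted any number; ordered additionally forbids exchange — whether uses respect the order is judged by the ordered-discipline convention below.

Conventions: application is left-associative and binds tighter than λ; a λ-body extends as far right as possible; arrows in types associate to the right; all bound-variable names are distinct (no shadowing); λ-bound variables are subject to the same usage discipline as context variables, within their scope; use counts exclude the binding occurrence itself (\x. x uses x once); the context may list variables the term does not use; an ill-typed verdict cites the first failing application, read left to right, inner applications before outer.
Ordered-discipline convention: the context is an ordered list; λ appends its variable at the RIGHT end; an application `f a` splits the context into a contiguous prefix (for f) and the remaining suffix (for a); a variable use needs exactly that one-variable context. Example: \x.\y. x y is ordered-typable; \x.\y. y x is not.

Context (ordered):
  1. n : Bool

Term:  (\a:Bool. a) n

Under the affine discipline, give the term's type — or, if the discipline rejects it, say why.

term : Bool
usage: n: 1, a [bound]: 1
left-to-right use order: a, n
typing: ✓ — Bool
across the five disciplines: ordered ✓; linear ✓; affine ✓; relevant ✓; unrestricted ✓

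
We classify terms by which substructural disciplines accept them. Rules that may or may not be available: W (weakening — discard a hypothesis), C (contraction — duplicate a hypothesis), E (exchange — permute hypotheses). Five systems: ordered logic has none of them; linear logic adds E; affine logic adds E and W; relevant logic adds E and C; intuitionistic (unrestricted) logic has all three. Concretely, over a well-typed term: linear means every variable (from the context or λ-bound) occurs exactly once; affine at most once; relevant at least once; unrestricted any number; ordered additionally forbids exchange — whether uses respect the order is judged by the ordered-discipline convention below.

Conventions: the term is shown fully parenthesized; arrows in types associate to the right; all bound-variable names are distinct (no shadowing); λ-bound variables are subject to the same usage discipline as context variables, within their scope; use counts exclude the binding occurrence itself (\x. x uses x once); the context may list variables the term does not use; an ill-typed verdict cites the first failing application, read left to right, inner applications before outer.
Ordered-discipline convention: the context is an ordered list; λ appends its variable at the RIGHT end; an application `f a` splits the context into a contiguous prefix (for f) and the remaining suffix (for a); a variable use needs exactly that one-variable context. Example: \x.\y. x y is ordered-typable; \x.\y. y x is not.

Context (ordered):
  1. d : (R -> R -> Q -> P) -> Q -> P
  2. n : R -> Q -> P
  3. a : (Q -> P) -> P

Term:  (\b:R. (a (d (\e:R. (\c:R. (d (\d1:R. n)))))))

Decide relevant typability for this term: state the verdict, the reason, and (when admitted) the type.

no — needs weakening: b, e, c, d1 unused
variable uses: d: 2×, n: 1×, a: 1×, b (λ-bound): 0×, e (λ-bound): 0×, c (λ-bound): 0×, d1 (λ-bound): 0×
left-to-right use order: a, d, d, n
typing: ✓ — R -> P
across the five disciplines: ordered ✗ · linear ✗ · affine ✗ · relevant ✗ · unrestricted ✓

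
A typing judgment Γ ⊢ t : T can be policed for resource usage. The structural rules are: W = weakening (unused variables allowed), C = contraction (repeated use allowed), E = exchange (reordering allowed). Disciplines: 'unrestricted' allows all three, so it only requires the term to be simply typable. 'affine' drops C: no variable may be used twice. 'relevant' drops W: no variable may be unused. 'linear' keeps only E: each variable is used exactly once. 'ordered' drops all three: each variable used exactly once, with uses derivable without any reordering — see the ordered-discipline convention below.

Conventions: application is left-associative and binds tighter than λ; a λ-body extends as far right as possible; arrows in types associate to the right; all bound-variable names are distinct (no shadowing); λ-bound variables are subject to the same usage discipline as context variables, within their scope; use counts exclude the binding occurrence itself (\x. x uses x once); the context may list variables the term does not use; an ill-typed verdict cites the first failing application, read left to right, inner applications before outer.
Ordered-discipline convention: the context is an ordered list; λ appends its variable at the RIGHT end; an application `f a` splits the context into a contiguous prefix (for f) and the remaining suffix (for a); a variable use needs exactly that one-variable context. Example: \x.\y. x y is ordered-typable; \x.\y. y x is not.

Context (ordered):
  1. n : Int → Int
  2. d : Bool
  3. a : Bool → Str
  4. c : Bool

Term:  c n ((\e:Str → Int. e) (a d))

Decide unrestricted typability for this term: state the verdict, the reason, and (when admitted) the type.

no — the type mismatch rejects it
counts: n=1; d=1; a=1; c=1; e (λ-bound)=1
order of uses: c, n, e, a, d
typing: ill-typed: can't apply a value of type Bool
across the five disciplines: ordered ✗ | linear ✗ | affine ✗ | relevant ✗ | unrestricted ✗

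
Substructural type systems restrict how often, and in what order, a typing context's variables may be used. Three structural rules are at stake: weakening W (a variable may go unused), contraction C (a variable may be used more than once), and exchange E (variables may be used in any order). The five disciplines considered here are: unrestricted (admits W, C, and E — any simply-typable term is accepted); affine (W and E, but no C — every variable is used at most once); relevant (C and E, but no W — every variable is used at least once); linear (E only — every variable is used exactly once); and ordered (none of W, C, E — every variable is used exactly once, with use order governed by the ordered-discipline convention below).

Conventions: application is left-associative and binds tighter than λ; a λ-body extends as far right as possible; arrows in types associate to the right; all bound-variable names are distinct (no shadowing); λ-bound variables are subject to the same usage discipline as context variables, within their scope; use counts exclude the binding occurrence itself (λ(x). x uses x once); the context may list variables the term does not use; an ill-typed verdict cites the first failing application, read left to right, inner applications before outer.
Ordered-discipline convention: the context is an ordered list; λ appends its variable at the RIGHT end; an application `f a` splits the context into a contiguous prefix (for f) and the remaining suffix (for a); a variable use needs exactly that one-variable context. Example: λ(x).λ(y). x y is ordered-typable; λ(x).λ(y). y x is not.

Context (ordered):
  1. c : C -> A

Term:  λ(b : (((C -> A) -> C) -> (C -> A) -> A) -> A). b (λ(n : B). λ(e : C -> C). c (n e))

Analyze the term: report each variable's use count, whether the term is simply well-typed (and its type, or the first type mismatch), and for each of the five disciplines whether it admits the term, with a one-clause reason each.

variable uses: c ×1, b (λ-bound) ×1, n (λ-bound) ×1, e (λ-bound) ×1
left-to-right use order: b, c, n, e
typing: ill-typed: can't apply a value of type B
ordered ✗ (not simply typable)
linear ✗ (fails simple typing)
affine ✗ (a type mismatch blocks all five)
relevant ✗ (the type mismatch rejects it)
unrestricted ✗ (not simply typable)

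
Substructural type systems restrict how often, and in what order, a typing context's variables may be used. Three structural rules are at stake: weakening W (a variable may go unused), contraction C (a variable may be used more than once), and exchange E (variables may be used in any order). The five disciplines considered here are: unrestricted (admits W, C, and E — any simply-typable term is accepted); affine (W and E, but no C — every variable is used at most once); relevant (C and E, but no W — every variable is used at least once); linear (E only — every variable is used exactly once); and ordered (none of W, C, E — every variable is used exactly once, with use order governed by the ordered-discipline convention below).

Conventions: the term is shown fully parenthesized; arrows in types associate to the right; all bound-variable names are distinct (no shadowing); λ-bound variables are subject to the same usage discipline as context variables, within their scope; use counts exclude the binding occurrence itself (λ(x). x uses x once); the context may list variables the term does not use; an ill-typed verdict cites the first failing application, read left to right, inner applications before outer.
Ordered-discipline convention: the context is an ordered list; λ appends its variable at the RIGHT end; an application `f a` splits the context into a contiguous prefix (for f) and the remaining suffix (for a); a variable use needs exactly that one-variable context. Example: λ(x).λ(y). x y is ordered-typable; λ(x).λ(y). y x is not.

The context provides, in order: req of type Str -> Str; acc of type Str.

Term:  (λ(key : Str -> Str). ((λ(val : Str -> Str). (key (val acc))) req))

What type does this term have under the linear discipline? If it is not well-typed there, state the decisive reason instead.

term : (Str -> Str) -> Str
variable uses: req=1, acc=1, key [bound]=1, val [bound]=1
order of uses: key, val, acc, req
typing: well-typed at (Str -> Str) -> Str
all disciplines: ordered ✗ | linear ✓ | affine ✓ | relevant ✓ | unrestricted ✓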